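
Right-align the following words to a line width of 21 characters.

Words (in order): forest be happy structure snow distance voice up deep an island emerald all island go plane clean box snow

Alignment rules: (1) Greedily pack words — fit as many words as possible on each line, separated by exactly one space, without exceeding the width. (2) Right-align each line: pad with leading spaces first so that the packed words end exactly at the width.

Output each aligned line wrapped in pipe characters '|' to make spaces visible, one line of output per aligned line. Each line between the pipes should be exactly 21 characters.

Line 1: ['forest', 'be', 'happy'] (min_width=15, slack=6)
Line 2: ['structure', 'snow'] (min_width=14, slack=7)
Line 3: ['distance', 'voice', 'up'] (min_width=17, slack=4)
Line 4: ['deep', 'an', 'island'] (min_width=14, slack=7)
Line 5: ['emerald', 'all', 'island', 'go'] (min_width=21, slack=0)
Line 6: ['plane', 'clean', 'box', 'snow'] (min_width=20, slack=1)

Answer: |      forest be happy|
|       structure snow|
|    distance voice up|
|       deep an island|
|emerald all island go|
| plane clean box snow|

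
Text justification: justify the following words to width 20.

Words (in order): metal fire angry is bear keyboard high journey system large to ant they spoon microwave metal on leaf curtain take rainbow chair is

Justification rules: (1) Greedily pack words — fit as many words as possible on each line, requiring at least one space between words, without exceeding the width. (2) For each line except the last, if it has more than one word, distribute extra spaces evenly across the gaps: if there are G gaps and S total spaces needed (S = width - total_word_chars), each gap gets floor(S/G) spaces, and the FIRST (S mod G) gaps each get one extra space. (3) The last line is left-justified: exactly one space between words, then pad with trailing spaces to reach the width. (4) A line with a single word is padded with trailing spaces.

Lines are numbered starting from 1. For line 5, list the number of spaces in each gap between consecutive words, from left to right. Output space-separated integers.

Line 1: ['metal', 'fire', 'angry', 'is'] (min_width=19, slack=1)
Line 2: ['bear', 'keyboard', 'high'] (min_width=18, slack=2)
Line 3: ['journey', 'system', 'large'] (min_width=20, slack=0)
Line 4: ['to', 'ant', 'they', 'spoon'] (min_width=17, slack=3)
Line 5: ['microwave', 'metal', 'on'] (min_width=18, slack=2)
Line 6: ['leaf', 'curtain', 'take'] (min_width=17, slack=3)
Line 7: ['rainbow', 'chair', 'is'] (min_width=16, slack=4)

Answer: 2 2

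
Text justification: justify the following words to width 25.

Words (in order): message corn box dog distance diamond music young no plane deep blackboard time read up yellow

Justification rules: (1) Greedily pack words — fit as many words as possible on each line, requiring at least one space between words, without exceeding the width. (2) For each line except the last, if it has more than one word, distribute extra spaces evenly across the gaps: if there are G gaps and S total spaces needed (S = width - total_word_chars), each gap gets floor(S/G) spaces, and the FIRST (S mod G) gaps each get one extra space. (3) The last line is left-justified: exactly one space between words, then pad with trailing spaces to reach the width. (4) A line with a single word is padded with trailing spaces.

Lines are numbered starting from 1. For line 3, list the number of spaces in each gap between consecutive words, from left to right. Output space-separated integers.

Answer: 3 3 3

Derivation:
Line 1: ['message', 'corn', 'box', 'dog'] (min_width=20, slack=5)
Line 2: ['distance', 'diamond', 'music'] (min_width=22, slack=3)
Line 3: ['young', 'no', 'plane', 'deep'] (min_width=19, slack=6)
Line 4: ['blackboard', 'time', 'read', 'up'] (min_width=23, slack=2)
Line 5: ['yellow'] (min_width=6, slack=19)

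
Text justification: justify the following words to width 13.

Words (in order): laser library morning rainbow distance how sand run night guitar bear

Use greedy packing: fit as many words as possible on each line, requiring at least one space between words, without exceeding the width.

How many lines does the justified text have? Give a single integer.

Answer: 7

Derivation:
Line 1: ['laser', 'library'] (min_width=13, slack=0)
Line 2: ['morning'] (min_width=7, slack=6)
Line 3: ['rainbow'] (min_width=7, slack=6)
Line 4: ['distance', 'how'] (min_width=12, slack=1)
Line 5: ['sand', 'run'] (min_width=8, slack=5)
Line 6: ['night', 'guitar'] (min_width=12, slack=1)
Line 7: ['bear'] (min_width=4, slack=9)
Total lines: 7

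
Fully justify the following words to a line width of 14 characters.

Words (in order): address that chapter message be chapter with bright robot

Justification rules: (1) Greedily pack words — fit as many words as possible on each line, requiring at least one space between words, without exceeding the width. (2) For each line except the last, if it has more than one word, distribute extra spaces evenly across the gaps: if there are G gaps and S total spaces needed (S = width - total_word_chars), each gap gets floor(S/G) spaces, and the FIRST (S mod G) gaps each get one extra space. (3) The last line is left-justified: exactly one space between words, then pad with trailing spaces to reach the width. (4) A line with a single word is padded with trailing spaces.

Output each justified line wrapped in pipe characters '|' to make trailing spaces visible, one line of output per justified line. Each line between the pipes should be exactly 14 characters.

Line 1: ['address', 'that'] (min_width=12, slack=2)
Line 2: ['chapter'] (min_width=7, slack=7)
Line 3: ['message', 'be'] (min_width=10, slack=4)
Line 4: ['chapter', 'with'] (min_width=12, slack=2)
Line 5: ['bright', 'robot'] (min_width=12, slack=2)

Answer: |address   that|
|chapter       |
|message     be|
|chapter   with|
|bright robot  |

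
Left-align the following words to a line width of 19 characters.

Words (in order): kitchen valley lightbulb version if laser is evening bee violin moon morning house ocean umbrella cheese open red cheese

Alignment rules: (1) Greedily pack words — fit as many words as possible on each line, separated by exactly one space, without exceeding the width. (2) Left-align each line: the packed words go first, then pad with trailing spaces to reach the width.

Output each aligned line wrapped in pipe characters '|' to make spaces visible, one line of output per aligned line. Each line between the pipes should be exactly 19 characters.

Answer: |kitchen valley     |
|lightbulb version  |
|if laser is evening|
|bee violin moon    |
|morning house ocean|
|umbrella cheese    |
|open red cheese    |

Derivation:
Line 1: ['kitchen', 'valley'] (min_width=14, slack=5)
Line 2: ['lightbulb', 'version'] (min_width=17, slack=2)
Line 3: ['if', 'laser', 'is', 'evening'] (min_width=19, slack=0)
Line 4: ['bee', 'violin', 'moon'] (min_width=15, slack=4)
Line 5: ['morning', 'house', 'ocean'] (min_width=19, slack=0)
Line 6: ['umbrella', 'cheese'] (min_width=15, slack=4)
Line 7: ['open', 'red', 'cheese'] (min_width=15, slack=4)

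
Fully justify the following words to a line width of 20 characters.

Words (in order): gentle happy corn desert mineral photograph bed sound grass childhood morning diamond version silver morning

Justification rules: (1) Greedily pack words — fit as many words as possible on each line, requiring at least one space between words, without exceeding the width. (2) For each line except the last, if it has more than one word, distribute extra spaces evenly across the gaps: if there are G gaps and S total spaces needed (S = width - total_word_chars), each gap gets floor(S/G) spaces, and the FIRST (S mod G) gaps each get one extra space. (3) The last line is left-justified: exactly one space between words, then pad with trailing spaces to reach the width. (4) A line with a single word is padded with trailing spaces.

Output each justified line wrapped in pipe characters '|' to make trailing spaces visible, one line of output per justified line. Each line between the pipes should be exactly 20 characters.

Answer: |gentle   happy  corn|
|desert       mineral|
|photograph bed sound|
|grass      childhood|
|morning      diamond|
|version       silver|
|morning             |

Derivation:
Line 1: ['gentle', 'happy', 'corn'] (min_width=17, slack=3)
Line 2: ['desert', 'mineral'] (min_width=14, slack=6)
Line 3: ['photograph', 'bed', 'sound'] (min_width=20, slack=0)
Line 4: ['grass', 'childhood'] (min_width=15, slack=5)
Line 5: ['morning', 'diamond'] (min_width=15, slack=5)
Line 6: ['version', 'silver'] (min_width=14, slack=6)
Line 7: ['morning'] (min_width=7, slack=13)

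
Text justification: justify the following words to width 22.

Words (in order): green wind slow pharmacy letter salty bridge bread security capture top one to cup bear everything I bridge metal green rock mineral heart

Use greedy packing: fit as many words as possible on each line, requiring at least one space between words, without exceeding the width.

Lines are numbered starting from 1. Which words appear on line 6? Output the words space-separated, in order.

Answer: bridge metal green

Derivation:
Line 1: ['green', 'wind', 'slow'] (min_width=15, slack=7)
Line 2: ['pharmacy', 'letter', 'salty'] (min_width=21, slack=1)
Line 3: ['bridge', 'bread', 'security'] (min_width=21, slack=1)
Line 4: ['capture', 'top', 'one', 'to', 'cup'] (min_width=22, slack=0)
Line 5: ['bear', 'everything', 'I'] (min_width=17, slack=5)
Line 6: ['bridge', 'metal', 'green'] (min_width=18, slack=4)
Line 7: ['rock', 'mineral', 'heart'] (min_width=18, slack=4)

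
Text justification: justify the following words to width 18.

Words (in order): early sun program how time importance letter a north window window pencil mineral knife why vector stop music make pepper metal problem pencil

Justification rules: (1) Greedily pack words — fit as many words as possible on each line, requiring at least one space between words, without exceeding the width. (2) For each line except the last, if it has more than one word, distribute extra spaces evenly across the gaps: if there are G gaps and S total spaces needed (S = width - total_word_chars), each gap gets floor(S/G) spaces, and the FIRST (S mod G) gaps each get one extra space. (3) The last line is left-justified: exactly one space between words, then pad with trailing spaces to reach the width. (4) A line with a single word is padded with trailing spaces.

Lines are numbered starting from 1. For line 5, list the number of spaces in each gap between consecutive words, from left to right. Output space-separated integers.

Line 1: ['early', 'sun', 'program'] (min_width=17, slack=1)
Line 2: ['how', 'time'] (min_width=8, slack=10)
Line 3: ['importance', 'letter'] (min_width=17, slack=1)
Line 4: ['a', 'north', 'window'] (min_width=14, slack=4)
Line 5: ['window', 'pencil'] (min_width=13, slack=5)
Line 6: ['mineral', 'knife', 'why'] (min_width=17, slack=1)
Line 7: ['vector', 'stop', 'music'] (min_width=17, slack=1)
Line 8: ['make', 'pepper', 'metal'] (min_width=17, slack=1)
Line 9: ['problem', 'pencil'] (min_width=14, slack=4)

Answer: 6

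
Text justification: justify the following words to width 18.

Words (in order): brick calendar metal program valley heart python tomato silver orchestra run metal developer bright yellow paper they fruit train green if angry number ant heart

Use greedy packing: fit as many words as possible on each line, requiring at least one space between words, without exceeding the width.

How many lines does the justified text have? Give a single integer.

Answer: 11

Derivation:
Line 1: ['brick', 'calendar'] (min_width=14, slack=4)
Line 2: ['metal', 'program'] (min_width=13, slack=5)
Line 3: ['valley', 'heart'] (min_width=12, slack=6)
Line 4: ['python', 'tomato'] (min_width=13, slack=5)
Line 5: ['silver', 'orchestra'] (min_width=16, slack=2)
Line 6: ['run', 'metal'] (min_width=9, slack=9)
Line 7: ['developer', 'bright'] (min_width=16, slack=2)
Line 8: ['yellow', 'paper', 'they'] (min_width=17, slack=1)
Line 9: ['fruit', 'train', 'green'] (min_width=17, slack=1)
Line 10: ['if', 'angry', 'number'] (min_width=15, slack=3)
Line 11: ['ant', 'heart'] (min_width=9, slack=9)
Total lines: 11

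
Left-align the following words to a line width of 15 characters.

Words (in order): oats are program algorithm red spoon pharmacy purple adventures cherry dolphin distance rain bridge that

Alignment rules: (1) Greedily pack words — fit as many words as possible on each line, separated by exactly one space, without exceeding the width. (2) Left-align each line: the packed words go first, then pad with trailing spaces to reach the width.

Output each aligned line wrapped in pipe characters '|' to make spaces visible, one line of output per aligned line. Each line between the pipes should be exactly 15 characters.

Answer: |oats are       |
|program        |
|algorithm red  |
|spoon pharmacy |
|purple         |
|adventures     |
|cherry dolphin |
|distance rain  |
|bridge that    |

Derivation:
Line 1: ['oats', 'are'] (min_width=8, slack=7)
Line 2: ['program'] (min_width=7, slack=8)
Line 3: ['algorithm', 'red'] (min_width=13, slack=2)
Line 4: ['spoon', 'pharmacy'] (min_width=14, slack=1)
Line 5: ['purple'] (min_width=6, slack=9)
Line 6: ['adventures'] (min_width=10, slack=5)
Line 7: ['cherry', 'dolphin'] (min_width=14, slack=1)
Line 8: ['distance', 'rain'] (min_width=13, slack=2)
Line 9: ['bridge', 'that'] (min_width=11, slack=4)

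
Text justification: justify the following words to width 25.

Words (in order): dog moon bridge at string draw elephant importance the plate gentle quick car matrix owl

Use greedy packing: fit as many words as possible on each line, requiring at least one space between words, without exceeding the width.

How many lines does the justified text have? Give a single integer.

Line 1: ['dog', 'moon', 'bridge', 'at', 'string'] (min_width=25, slack=0)
Line 2: ['draw', 'elephant', 'importance'] (min_width=24, slack=1)
Line 3: ['the', 'plate', 'gentle', 'quick'] (min_width=22, slack=3)
Line 4: ['car', 'matrix', 'owl'] (min_width=14, slack=11)
Total lines: 4

Answer: 4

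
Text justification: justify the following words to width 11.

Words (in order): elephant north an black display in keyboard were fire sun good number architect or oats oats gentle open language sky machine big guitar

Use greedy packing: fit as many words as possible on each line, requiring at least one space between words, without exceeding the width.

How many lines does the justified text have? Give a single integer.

Line 1: ['elephant'] (min_width=8, slack=3)
Line 2: ['north', 'an'] (min_width=8, slack=3)
Line 3: ['black'] (min_width=5, slack=6)
Line 4: ['display', 'in'] (min_width=10, slack=1)
Line 5: ['keyboard'] (min_width=8, slack=3)
Line 6: ['were', 'fire'] (min_width=9, slack=2)
Line 7: ['sun', 'good'] (min_width=8, slack=3)
Line 8: ['number'] (min_width=6, slack=5)
Line 9: ['architect'] (min_width=9, slack=2)
Line 10: ['or', 'oats'] (min_width=7, slack=4)
Line 11: ['oats', 'gentle'] (min_width=11, slack=0)
Line 12: ['open'] (min_width=4, slack=7)
Line 13: ['language'] (min_width=8, slack=3)
Line 14: ['sky', 'machine'] (min_width=11, slack=0)
Line 15: ['big', 'guitar'] (min_width=10, slack=1)
Total lines: 15

Answer: 15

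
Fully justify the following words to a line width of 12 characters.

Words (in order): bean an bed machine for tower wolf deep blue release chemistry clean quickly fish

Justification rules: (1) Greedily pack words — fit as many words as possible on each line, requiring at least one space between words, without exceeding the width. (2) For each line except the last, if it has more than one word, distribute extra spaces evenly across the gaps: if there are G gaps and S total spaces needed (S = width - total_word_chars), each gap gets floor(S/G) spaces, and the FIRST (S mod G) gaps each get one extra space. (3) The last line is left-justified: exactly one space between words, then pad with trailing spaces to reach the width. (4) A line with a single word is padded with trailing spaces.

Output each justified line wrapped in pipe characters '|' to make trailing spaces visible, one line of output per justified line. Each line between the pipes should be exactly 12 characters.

Line 1: ['bean', 'an', 'bed'] (min_width=11, slack=1)
Line 2: ['machine', 'for'] (min_width=11, slack=1)
Line 3: ['tower', 'wolf'] (min_width=10, slack=2)
Line 4: ['deep', 'blue'] (min_width=9, slack=3)
Line 5: ['release'] (min_width=7, slack=5)
Line 6: ['chemistry'] (min_width=9, slack=3)
Line 7: ['clean'] (min_width=5, slack=7)
Line 8: ['quickly', 'fish'] (min_width=12, slack=0)

Answer: |bean  an bed|
|machine  for|
|tower   wolf|
|deep    blue|
|release     |
|chemistry   |
|clean       |
|quickly fish|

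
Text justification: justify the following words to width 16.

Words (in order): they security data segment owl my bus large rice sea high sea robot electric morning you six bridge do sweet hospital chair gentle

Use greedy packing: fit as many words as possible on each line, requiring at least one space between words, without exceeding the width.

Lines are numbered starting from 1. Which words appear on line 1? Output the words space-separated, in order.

Answer: they security

Derivation:
Line 1: ['they', 'security'] (min_width=13, slack=3)
Line 2: ['data', 'segment', 'owl'] (min_width=16, slack=0)
Line 3: ['my', 'bus', 'large'] (min_width=12, slack=4)
Line 4: ['rice', 'sea', 'high'] (min_width=13, slack=3)
Line 5: ['sea', 'robot'] (min_width=9, slack=7)
Line 6: ['electric', 'morning'] (min_width=16, slack=0)
Line 7: ['you', 'six', 'bridge'] (min_width=14, slack=2)
Line 8: ['do', 'sweet'] (min_width=8, slack=8)
Line 9: ['hospital', 'chair'] (min_width=14, slack=2)
Line 10: ['gentle'] (min_width=6, slack=10)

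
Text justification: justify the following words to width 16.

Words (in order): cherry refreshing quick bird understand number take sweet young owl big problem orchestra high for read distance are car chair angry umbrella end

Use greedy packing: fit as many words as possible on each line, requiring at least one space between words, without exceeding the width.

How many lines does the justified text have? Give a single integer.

Answer: 11

Derivation:
Line 1: ['cherry'] (min_width=6, slack=10)
Line 2: ['refreshing', 'quick'] (min_width=16, slack=0)
Line 3: ['bird', 'understand'] (min_width=15, slack=1)
Line 4: ['number', 'take'] (min_width=11, slack=5)
Line 5: ['sweet', 'young', 'owl'] (min_width=15, slack=1)
Line 6: ['big', 'problem'] (min_width=11, slack=5)
Line 7: ['orchestra', 'high'] (min_width=14, slack=2)
Line 8: ['for', 'read'] (min_width=8, slack=8)
Line 9: ['distance', 'are', 'car'] (min_width=16, slack=0)
Line 10: ['chair', 'angry'] (min_width=11, slack=5)
Line 11: ['umbrella', 'end'] (min_width=12, slack=4)
Total lines: 11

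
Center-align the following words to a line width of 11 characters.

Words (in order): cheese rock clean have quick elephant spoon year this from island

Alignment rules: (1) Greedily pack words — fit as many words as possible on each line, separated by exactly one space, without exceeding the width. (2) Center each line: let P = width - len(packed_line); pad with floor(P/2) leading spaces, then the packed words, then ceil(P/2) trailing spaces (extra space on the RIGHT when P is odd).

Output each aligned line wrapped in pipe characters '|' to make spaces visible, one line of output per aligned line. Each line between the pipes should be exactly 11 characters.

Line 1: ['cheese', 'rock'] (min_width=11, slack=0)
Line 2: ['clean', 'have'] (min_width=10, slack=1)
Line 3: ['quick'] (min_width=5, slack=6)
Line 4: ['elephant'] (min_width=8, slack=3)
Line 5: ['spoon', 'year'] (min_width=10, slack=1)
Line 6: ['this', 'from'] (min_width=9, slack=2)
Line 7: ['island'] (min_width=6, slack=5)

Answer: |cheese rock|
|clean have |
|   quick   |
| elephant  |
|spoon year |
| this from |
|  island   |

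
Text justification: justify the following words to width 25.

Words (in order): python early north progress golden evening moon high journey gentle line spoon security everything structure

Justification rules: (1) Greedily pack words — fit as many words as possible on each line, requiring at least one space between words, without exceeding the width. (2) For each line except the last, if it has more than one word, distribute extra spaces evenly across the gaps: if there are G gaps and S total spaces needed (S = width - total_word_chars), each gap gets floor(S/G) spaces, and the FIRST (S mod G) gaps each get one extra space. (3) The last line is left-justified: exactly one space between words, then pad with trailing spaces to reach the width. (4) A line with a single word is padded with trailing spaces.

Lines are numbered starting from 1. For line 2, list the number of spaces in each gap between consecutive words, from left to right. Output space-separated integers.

Line 1: ['python', 'early', 'north'] (min_width=18, slack=7)
Line 2: ['progress', 'golden', 'evening'] (min_width=23, slack=2)
Line 3: ['moon', 'high', 'journey', 'gentle'] (min_width=24, slack=1)
Line 4: ['line', 'spoon', 'security'] (min_width=19, slack=6)
Line 5: ['everything', 'structure'] (min_width=20, slack=5)

Answer: 2 2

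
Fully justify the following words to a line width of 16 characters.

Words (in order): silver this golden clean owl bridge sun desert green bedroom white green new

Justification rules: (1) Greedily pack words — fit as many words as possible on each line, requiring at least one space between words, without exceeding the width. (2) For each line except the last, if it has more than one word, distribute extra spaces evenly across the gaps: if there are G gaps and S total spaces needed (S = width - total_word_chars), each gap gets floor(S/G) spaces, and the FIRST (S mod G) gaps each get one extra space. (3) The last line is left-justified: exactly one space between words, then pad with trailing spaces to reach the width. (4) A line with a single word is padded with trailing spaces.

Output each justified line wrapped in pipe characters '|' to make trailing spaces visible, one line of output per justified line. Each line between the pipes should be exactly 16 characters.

Line 1: ['silver', 'this'] (min_width=11, slack=5)
Line 2: ['golden', 'clean', 'owl'] (min_width=16, slack=0)
Line 3: ['bridge', 'sun'] (min_width=10, slack=6)
Line 4: ['desert', 'green'] (min_width=12, slack=4)
Line 5: ['bedroom', 'white'] (min_width=13, slack=3)
Line 6: ['green', 'new'] (min_width=9, slack=7)

Answer: |silver      this|
|golden clean owl|
|bridge       sun|
|desert     green|
|bedroom    white|
|green new       |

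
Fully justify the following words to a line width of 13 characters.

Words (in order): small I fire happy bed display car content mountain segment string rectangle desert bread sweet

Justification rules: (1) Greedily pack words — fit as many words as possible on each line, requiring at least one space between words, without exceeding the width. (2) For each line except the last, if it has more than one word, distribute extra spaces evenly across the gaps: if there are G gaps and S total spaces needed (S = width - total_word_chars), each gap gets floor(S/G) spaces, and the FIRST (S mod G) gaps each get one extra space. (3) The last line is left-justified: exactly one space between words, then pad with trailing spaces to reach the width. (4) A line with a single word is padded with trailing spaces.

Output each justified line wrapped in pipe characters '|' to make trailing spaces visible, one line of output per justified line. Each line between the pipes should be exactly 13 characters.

Answer: |small  I fire|
|happy     bed|
|display   car|
|content      |
|mountain     |
|segment      |
|string       |
|rectangle    |
|desert  bread|
|sweet        |

Derivation:
Line 1: ['small', 'I', 'fire'] (min_width=12, slack=1)
Line 2: ['happy', 'bed'] (min_width=9, slack=4)
Line 3: ['display', 'car'] (min_width=11, slack=2)
Line 4: ['content'] (min_width=7, slack=6)
Line 5: ['mountain'] (min_width=8, slack=5)
Line 6: ['segment'] (min_width=7, slack=6)
Line 7: ['string'] (min_width=6, slack=7)
Line 8: ['rectangle'] (min_width=9, slack=4)
Line 9: ['desert', 'bread'] (min_width=12, slack=1)
Line 10: ['sweet'] (min_width=5, slack=8)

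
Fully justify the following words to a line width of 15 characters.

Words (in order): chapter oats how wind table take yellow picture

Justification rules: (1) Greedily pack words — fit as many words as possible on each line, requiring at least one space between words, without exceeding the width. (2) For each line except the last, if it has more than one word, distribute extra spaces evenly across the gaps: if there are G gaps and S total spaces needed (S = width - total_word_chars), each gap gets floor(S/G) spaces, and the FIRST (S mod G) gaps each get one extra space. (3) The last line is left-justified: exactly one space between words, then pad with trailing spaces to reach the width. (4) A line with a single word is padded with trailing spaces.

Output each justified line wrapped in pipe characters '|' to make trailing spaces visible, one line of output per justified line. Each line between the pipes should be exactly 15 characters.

Line 1: ['chapter', 'oats'] (min_width=12, slack=3)
Line 2: ['how', 'wind', 'table'] (min_width=14, slack=1)
Line 3: ['take', 'yellow'] (min_width=11, slack=4)
Line 4: ['picture'] (min_width=7, slack=8)

Answer: |chapter    oats|
|how  wind table|
|take     yellow|
|picture        |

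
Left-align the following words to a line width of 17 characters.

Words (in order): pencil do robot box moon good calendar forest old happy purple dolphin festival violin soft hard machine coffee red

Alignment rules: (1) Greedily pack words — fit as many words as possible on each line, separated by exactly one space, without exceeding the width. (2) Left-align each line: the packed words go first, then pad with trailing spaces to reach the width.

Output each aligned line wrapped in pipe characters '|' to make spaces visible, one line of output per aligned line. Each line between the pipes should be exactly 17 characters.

Answer: |pencil do robot  |
|box moon good    |
|calendar forest  |
|old happy purple |
|dolphin festival |
|violin soft hard |
|machine coffee   |
|red              |

Derivation:
Line 1: ['pencil', 'do', 'robot'] (min_width=15, slack=2)
Line 2: ['box', 'moon', 'good'] (min_width=13, slack=4)
Line 3: ['calendar', 'forest'] (min_width=15, slack=2)
Line 4: ['old', 'happy', 'purple'] (min_width=16, slack=1)
Line 5: ['dolphin', 'festival'] (min_width=16, slack=1)
Line 6: ['violin', 'soft', 'hard'] (min_width=16, slack=1)
Line 7: ['machine', 'coffee'] (min_width=14, slack=3)
Line 8: ['red'] (min_width=3, slack=14)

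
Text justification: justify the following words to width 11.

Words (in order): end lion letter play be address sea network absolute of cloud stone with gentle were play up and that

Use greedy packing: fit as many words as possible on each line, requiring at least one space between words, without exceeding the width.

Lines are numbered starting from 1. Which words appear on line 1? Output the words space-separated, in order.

Line 1: ['end', 'lion'] (min_width=8, slack=3)
Line 2: ['letter', 'play'] (min_width=11, slack=0)
Line 3: ['be', 'address'] (min_width=10, slack=1)
Line 4: ['sea', 'network'] (min_width=11, slack=0)
Line 5: ['absolute', 'of'] (min_width=11, slack=0)
Line 6: ['cloud', 'stone'] (min_width=11, slack=0)
Line 7: ['with', 'gentle'] (min_width=11, slack=0)
Line 8: ['were', 'play'] (min_width=9, slack=2)
Line 9: ['up', 'and', 'that'] (min_width=11, slack=0)

Answer: end lion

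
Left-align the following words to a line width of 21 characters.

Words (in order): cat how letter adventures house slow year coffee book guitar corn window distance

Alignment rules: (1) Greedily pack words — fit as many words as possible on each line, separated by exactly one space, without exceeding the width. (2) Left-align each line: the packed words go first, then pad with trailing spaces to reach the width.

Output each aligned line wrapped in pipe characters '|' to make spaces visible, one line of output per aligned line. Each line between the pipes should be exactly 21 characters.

Line 1: ['cat', 'how', 'letter'] (min_width=14, slack=7)
Line 2: ['adventures', 'house', 'slow'] (min_width=21, slack=0)
Line 3: ['year', 'coffee', 'book'] (min_width=16, slack=5)
Line 4: ['guitar', 'corn', 'window'] (min_width=18, slack=3)
Line 5: ['distance'] (min_width=8, slack=13)

Answer: |cat how letter       |
|adventures house slow|
|year coffee book     |
|guitar corn window   |
|distance             |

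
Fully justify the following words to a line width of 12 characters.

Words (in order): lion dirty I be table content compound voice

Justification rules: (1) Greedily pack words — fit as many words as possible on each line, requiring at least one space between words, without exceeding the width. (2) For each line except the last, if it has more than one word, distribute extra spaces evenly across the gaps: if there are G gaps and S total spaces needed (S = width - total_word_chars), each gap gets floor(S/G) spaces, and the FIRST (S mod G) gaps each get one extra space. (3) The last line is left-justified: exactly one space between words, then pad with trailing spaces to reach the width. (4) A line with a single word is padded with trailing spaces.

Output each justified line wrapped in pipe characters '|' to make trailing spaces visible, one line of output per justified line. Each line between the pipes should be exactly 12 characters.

Line 1: ['lion', 'dirty', 'I'] (min_width=12, slack=0)
Line 2: ['be', 'table'] (min_width=8, slack=4)
Line 3: ['content'] (min_width=7, slack=5)
Line 4: ['compound'] (min_width=8, slack=4)
Line 5: ['voice'] (min_width=5, slack=7)

Answer: |lion dirty I|
|be     table|
|content     |
|compound    |
|voice       |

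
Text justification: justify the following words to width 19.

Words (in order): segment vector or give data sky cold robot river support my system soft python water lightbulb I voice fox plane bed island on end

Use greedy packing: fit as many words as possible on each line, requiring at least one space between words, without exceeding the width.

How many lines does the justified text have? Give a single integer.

Answer: 8

Derivation:
Line 1: ['segment', 'vector', 'or'] (min_width=17, slack=2)
Line 2: ['give', 'data', 'sky', 'cold'] (min_width=18, slack=1)
Line 3: ['robot', 'river', 'support'] (min_width=19, slack=0)
Line 4: ['my', 'system', 'soft'] (min_width=14, slack=5)
Line 5: ['python', 'water'] (min_width=12, slack=7)
Line 6: ['lightbulb', 'I', 'voice'] (min_width=17, slack=2)
Line 7: ['fox', 'plane', 'bed'] (min_width=13, slack=6)
Line 8: ['island', 'on', 'end'] (min_width=13, slack=6)
Total lines: 8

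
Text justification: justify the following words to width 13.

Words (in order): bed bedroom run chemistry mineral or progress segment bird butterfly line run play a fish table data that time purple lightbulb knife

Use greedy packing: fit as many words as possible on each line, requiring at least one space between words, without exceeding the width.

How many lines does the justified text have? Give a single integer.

Line 1: ['bed', 'bedroom'] (min_width=11, slack=2)
Line 2: ['run', 'chemistry'] (min_width=13, slack=0)
Line 3: ['mineral', 'or'] (min_width=10, slack=3)
Line 4: ['progress'] (min_width=8, slack=5)
Line 5: ['segment', 'bird'] (min_width=12, slack=1)
Line 6: ['butterfly'] (min_width=9, slack=4)
Line 7: ['line', 'run', 'play'] (min_width=13, slack=0)
Line 8: ['a', 'fish', 'table'] (min_width=12, slack=1)
Line 9: ['data', 'that'] (min_width=9, slack=4)
Line 10: ['time', 'purple'] (min_width=11, slack=2)
Line 11: ['lightbulb'] (min_width=9, slack=4)
Line 12: ['knife'] (min_width=5, slack=8)
Total lines: 12

Answer: 12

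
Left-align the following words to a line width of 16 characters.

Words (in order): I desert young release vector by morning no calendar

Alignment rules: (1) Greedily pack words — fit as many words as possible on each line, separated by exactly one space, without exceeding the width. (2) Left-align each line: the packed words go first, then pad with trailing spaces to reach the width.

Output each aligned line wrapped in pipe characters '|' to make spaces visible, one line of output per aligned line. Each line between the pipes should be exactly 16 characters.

Line 1: ['I', 'desert', 'young'] (min_width=14, slack=2)
Line 2: ['release', 'vector'] (min_width=14, slack=2)
Line 3: ['by', 'morning', 'no'] (min_width=13, slack=3)
Line 4: ['calendar'] (min_width=8, slack=8)

Answer: |I desert young  |
|release vector  |
|by morning no   |
|calendar        |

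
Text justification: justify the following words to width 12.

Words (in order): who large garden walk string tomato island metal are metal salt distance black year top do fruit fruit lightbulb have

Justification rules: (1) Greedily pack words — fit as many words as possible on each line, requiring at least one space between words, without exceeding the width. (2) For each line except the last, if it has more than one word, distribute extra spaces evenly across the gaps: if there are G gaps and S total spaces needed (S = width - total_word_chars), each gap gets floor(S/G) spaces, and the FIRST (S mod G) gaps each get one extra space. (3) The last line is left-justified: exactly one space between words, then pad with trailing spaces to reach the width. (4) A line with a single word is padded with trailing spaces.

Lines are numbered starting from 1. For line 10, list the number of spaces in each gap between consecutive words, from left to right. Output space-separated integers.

Answer: 1 1

Derivation:
Line 1: ['who', 'large'] (min_width=9, slack=3)
Line 2: ['garden', 'walk'] (min_width=11, slack=1)
Line 3: ['string'] (min_width=6, slack=6)
Line 4: ['tomato'] (min_width=6, slack=6)
Line 5: ['island', 'metal'] (min_width=12, slack=0)
Line 6: ['are', 'metal'] (min_width=9, slack=3)
Line 7: ['salt'] (min_width=4, slack=8)
Line 8: ['distance'] (min_width=8, slack=4)
Line 9: ['black', 'year'] (min_width=10, slack=2)
Line 10: ['top', 'do', 'fruit'] (min_width=12, slack=0)
Line 11: ['fruit'] (min_width=5, slack=7)
Line 12: ['lightbulb'] (min_width=9, slack=3)
Line 13: ['have'] (min_width=4, slack=8)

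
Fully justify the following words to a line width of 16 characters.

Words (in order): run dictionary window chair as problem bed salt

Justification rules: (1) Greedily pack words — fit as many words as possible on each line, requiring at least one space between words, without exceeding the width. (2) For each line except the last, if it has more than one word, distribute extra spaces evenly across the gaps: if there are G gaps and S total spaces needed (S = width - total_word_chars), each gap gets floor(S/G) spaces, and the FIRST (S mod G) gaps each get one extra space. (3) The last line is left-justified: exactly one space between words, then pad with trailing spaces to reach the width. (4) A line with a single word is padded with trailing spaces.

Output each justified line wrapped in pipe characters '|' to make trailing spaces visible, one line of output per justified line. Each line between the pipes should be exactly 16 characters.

Line 1: ['run', 'dictionary'] (min_width=14, slack=2)
Line 2: ['window', 'chair', 'as'] (min_width=15, slack=1)
Line 3: ['problem', 'bed', 'salt'] (min_width=16, slack=0)

Answer: |run   dictionary|
|window  chair as|
|problem bed salt|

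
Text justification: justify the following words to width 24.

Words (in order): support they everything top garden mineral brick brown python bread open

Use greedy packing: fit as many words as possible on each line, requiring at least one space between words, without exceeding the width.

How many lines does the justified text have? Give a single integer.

Answer: 3

Derivation:
Line 1: ['support', 'they', 'everything'] (min_width=23, slack=1)
Line 2: ['top', 'garden', 'mineral', 'brick'] (min_width=24, slack=0)
Line 3: ['brown', 'python', 'bread', 'open'] (min_width=23, slack=1)
Total lines: 3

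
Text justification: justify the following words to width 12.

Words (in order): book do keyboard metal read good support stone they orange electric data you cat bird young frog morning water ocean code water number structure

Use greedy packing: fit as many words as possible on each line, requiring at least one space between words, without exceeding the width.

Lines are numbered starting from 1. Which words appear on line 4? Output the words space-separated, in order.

Line 1: ['book', 'do'] (min_width=7, slack=5)
Line 2: ['keyboard'] (min_width=8, slack=4)
Line 3: ['metal', 'read'] (min_width=10, slack=2)
Line 4: ['good', 'support'] (min_width=12, slack=0)
Line 5: ['stone', 'they'] (min_width=10, slack=2)
Line 6: ['orange'] (min_width=6, slack=6)
Line 7: ['electric'] (min_width=8, slack=4)
Line 8: ['data', 'you', 'cat'] (min_width=12, slack=0)
Line 9: ['bird', 'young'] (min_width=10, slack=2)
Line 10: ['frog', 'morning'] (min_width=12, slack=0)
Line 11: ['water', 'ocean'] (min_width=11, slack=1)
Line 12: ['code', 'water'] (min_width=10, slack=2)
Line 13: ['number'] (min_width=6, slack=6)
Line 14: ['structure'] (min_width=9, slack=3)

Answer: good support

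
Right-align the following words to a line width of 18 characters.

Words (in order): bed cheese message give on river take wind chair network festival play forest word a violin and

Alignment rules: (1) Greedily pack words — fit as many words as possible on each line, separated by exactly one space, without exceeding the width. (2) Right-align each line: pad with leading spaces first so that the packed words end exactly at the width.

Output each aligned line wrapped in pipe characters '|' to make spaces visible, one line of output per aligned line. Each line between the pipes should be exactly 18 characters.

Answer: |bed cheese message|
|give on river take|
|wind chair network|
|     festival play|
|     forest word a|
|        violin and|

Derivation:
Line 1: ['bed', 'cheese', 'message'] (min_width=18, slack=0)
Line 2: ['give', 'on', 'river', 'take'] (min_width=18, slack=0)
Line 3: ['wind', 'chair', 'network'] (min_width=18, slack=0)
Line 4: ['festival', 'play'] (min_width=13, slack=5)
Line 5: ['forest', 'word', 'a'] (min_width=13, slack=5)
Line 6: ['violin', 'and'] (min_width=10, slack=8)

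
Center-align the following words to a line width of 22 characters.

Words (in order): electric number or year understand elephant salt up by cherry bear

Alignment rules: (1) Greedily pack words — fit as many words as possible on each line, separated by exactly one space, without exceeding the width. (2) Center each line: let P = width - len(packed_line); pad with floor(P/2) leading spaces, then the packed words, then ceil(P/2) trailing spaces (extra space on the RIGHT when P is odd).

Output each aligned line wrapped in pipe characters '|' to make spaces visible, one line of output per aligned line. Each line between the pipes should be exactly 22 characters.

Line 1: ['electric', 'number', 'or'] (min_width=18, slack=4)
Line 2: ['year', 'understand'] (min_width=15, slack=7)
Line 3: ['elephant', 'salt', 'up', 'by'] (min_width=19, slack=3)
Line 4: ['cherry', 'bear'] (min_width=11, slack=11)

Answer: |  electric number or  |
|   year understand    |
| elephant salt up by  |
|     cherry bear      |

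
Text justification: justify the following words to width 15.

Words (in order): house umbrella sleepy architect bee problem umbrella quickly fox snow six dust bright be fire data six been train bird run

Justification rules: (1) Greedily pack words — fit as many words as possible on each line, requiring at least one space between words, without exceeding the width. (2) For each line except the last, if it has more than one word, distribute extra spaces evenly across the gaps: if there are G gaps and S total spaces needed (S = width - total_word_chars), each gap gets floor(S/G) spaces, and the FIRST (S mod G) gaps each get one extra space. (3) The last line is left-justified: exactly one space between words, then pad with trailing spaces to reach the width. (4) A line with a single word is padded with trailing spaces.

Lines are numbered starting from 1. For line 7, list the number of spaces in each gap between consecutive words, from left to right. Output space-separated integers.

Answer: 2 2

Derivation:
Line 1: ['house', 'umbrella'] (min_width=14, slack=1)
Line 2: ['sleepy'] (min_width=6, slack=9)
Line 3: ['architect', 'bee'] (min_width=13, slack=2)
Line 4: ['problem'] (min_width=7, slack=8)
Line 5: ['umbrella'] (min_width=8, slack=7)
Line 6: ['quickly', 'fox'] (min_width=11, slack=4)
Line 7: ['snow', 'six', 'dust'] (min_width=13, slack=2)
Line 8: ['bright', 'be', 'fire'] (min_width=14, slack=1)
Line 9: ['data', 'six', 'been'] (min_width=13, slack=2)
Line 10: ['train', 'bird', 'run'] (min_width=14, slack=1)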